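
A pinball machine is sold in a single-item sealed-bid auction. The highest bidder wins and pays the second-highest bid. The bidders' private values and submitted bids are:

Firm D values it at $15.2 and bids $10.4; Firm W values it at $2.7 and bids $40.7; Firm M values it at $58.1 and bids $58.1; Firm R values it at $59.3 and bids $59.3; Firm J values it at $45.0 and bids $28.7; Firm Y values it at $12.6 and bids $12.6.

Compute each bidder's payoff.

Bids in descending order: Firm R $59.3, then Firm M $58.1, then Firm W $40.7, then Firm J $28.7, then Firm Y $12.6, then Firm D $10.4.
Firm R has the top bid and wins; the price is the second-highest bid, $58.1.
Firm R's payoff = $59.3 − $58.1 = $1.2. All other bidders lose, so their payoff is 0.

Payoffs: Firm D $0.0, Firm W $0.0, Firm M $0.0, Firm R $1.2, Firm J $0.0, Firm Y $0.0.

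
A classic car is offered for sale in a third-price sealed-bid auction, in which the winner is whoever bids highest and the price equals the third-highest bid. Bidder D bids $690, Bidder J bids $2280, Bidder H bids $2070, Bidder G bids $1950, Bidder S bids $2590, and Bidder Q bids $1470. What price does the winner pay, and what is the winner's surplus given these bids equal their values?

The winner pays $2070 for a surplus of $520.

Bids in descending order: Bidder S $2590, then Bidder J $2280, then Bidder H $2070, then Bidder G $1950, then Bidder Q $1470, then Bidder D $690.
Bidder S is the highest bidder, so Bidder S wins.
Under the third-price rule, the price is the third-highest bid: $2070.
Surplus = $2590 − $2070 = $520.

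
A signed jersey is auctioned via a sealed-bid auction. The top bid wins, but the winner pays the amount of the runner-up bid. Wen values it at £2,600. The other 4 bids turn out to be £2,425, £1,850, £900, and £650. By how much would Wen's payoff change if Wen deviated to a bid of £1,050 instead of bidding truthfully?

-£175

The highest competing bid is £2,425.
Bidding truthfully at £2,600: Wen has the top bid, wins, and pays the second-highest bid £2,425. Payoff = £2,600 − £2,425 = £175.
Bidding £1,050: the top bid is £2,425 (a rival), so Wen loses. Payoff = £0.
Change = £0 − £175 = -£175.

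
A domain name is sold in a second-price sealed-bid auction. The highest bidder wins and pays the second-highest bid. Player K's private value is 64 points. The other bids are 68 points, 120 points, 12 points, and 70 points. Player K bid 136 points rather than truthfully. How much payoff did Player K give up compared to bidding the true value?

The highest competing bid is 120 points.
Bidding truthfully at 64 points: the top bid is 120 points (a rival), so Player K loses. Payoff = 0 points.
Bidding 136 points: Player K has the top bid, wins, and pays the second-highest bid 120 points. Payoff = 64 points − 120 points = -56 points.
Regret = truthful payoff − actual payoff = 0 points − -56 points = 56 points.

Payoff forgone: 56 points.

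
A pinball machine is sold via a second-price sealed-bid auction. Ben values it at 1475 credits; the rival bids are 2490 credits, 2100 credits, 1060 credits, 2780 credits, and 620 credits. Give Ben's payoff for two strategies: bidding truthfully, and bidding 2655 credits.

The highest competing bid is 2780 credits.
Bidding truthfully at 1475 credits: the top bid is 2780 credits (a rival), so Ben loses. Payoff = 0 credits.
Bidding 2655 credits: the top bid is 2780 credits (a rival), so Ben loses. Payoff = 0 credits.

Truthful: 0 credits; alternative: 0 credits.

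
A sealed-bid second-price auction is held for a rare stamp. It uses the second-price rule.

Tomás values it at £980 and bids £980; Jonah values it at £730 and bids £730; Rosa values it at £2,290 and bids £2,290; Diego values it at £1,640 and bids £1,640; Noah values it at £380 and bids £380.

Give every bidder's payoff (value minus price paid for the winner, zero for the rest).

Tomás £0, Jonah £0, Rosa £650, Diego £0, Noah £0.

Ordered from highest: Rosa £2,290; Diego £1,640; Tomás £980; Jonah £730; Noah £380.
Rosa has the top bid and wins; the price is the second-highest bid, £1,640.
Rosa's payoff = £2,290 − £1,640 = £650. All other bidders lose, so their payoff is 0.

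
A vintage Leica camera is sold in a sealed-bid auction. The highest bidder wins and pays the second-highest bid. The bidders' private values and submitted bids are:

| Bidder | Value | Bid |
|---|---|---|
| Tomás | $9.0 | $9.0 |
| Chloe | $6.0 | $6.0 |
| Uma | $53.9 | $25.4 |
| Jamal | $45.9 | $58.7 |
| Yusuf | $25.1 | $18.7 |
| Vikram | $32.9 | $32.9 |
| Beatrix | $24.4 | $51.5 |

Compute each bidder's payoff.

Bids in descending order: Jamal $58.7, then Beatrix $51.5, then Vikram $32.9, then Uma $25.4, then Yusuf $18.7, then Tomás $9.0, then Chloe $6.0.
Jamal has the top bid and wins; the price is the second-highest bid, $51.5.
Jamal's payoff = $45.9 − $51.5 = -$5.6. All other bidders lose, so their payoff is 0.

Payoffs: Tomás $0.0, Chloe $0.0, Uma $0.0, Jamal -$5.6, Yusuf $0.0, Vikram $0.0, Beatrix $0.0.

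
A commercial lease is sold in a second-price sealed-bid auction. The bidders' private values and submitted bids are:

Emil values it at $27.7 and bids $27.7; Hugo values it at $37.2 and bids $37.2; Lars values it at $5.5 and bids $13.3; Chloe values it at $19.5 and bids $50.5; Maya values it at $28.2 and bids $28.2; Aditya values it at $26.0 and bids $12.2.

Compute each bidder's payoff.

Bids in descending order: Chloe $50.5; Hugo $37.2; Maya $28.2; Emil $27.7; Lars $13.3; Aditya $12.2.
Chloe has the top bid and wins; the price is the second-highest bid, $37.2.
Chloe's payoff = $19.5 − $37.2 = -$17.7. All other bidders lose, so their payoff is 0.

Payoffs: Emil $0.0, Hugo $0.0, Lars $0.0, Chloe -$17.7, Maya $0.0, Aditya $0.0.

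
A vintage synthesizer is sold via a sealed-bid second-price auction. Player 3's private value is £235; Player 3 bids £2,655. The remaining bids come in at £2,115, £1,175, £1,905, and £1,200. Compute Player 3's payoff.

Highest competing bid: £2,115.
Player 3's bid £2,655 is the highest overall, so Player 3 wins and pays the second-highest bid, £2,115.
Payoff = value − price = £235 − £2,115 = -£1,880.
Overbidding won the item at a price above value — truthful bidding would have avoided this loss.

Payoff = -£1,880.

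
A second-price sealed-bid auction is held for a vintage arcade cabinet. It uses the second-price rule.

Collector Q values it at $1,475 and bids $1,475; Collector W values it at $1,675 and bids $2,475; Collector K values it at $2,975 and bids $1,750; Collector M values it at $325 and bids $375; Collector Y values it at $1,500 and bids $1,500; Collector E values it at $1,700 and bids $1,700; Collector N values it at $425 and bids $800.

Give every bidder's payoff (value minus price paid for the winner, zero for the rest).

Collector Q $0, Collector W -$75, Collector K $0, Collector M $0, Collector Y $0, Collector E $0, Collector N $0.

Bids in descending order: Collector W $2,475; Collector K $1,750; Collector E $1,700; Collector Y $1,500; Collector Q $1,475; Collector N $800; Collector M $375.
Collector W has the top bid and wins; the price is the second-highest bid, $1,750.
Collector W's payoff = $1,675 − $1,750 = -$75. All other bidders lose, so their payoff is 0.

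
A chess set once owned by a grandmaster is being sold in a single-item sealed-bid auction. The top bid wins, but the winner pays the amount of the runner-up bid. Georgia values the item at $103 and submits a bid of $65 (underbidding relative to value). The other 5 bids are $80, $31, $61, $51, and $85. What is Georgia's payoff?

Georgia's payoff: $0.

Highest competing bid: $85.
Georgia's bid $65 is not the highest, so Georgia loses, pays nothing, and earns zero payoff.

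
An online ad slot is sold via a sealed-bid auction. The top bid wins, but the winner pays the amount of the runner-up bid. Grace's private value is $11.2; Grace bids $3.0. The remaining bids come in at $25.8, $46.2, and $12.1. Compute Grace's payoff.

$0.0

Highest competing bid: $46.2.
Grace's bid $3.0 is not the highest, so Grace loses, pays nothing, and earns zero payoff.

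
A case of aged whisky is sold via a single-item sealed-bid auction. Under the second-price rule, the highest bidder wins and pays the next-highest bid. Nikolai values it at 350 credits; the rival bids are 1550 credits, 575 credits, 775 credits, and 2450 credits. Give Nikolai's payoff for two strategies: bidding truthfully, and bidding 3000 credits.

(a) 0 credits  (b) -2100 credits

The highest competing bid is 2450 credits.
Bidding truthfully at 350 credits: the top bid is 2450 credits (a rival), so Nikolai loses. Payoff = 0 credits.
Bidding 3000 credits: Nikolai has the top bid, wins, and pays the second-highest bid 2450 credits. Payoff = 350 credits − 2450 credits = -2100 credits.
Deviating from a truthful bid can only lose payoff in a second-price auction — never gain.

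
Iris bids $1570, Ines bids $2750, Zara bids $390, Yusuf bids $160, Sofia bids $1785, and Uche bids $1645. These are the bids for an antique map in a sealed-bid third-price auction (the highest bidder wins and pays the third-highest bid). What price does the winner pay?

Price paid: $1645.

Bids in descending order: Ines $2750 > Sofia $1785 > Uche $1645 > Iris $1570 > Zara $390 > Yusuf $160.
Ines is the highest bidder, so Ines wins.
Under the third-price rule, the price is the third-highest bid: $1645.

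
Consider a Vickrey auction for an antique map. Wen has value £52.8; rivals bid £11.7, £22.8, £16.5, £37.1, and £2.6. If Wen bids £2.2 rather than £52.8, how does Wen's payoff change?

The highest competing bid is £37.1.
Bidding truthfully at £52.8: Wen has the top bid, wins, and pays the second-highest bid £37.1. Payoff = £52.8 − £37.1 = £15.7.
Bidding £2.2: the top bid is £37.1 (a rival), so Wen loses. Payoff = £0.0.
Change = £0.0 − £15.7 = -£15.7.

Change in payoff: -£15.7.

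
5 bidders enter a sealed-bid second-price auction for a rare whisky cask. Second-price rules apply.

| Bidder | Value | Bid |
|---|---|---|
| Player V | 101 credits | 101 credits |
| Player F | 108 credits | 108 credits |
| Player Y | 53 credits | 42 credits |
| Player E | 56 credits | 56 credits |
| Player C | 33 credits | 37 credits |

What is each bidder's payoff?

Player V 0 credits, Player F 7 credits, Player Y 0 credits, Player E 0 credits, Player C 0 credits.

Ordered from highest: Player F 108 credits > Player V 101 credits > Player E 56 credits > Player Y 42 credits > Player C 37 credits.
Player F has the top bid and wins; the price is the second-highest bid, 101 credits.
Player F's payoff = 108 credits − 101 credits = 7 credits. All other bidders lose, so their payoff is 0.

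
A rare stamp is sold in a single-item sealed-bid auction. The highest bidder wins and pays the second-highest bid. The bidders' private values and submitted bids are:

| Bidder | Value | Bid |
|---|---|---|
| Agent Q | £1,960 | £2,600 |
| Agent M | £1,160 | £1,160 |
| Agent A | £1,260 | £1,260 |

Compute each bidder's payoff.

Bids in descending order: Agent Q £2,600; Agent A £1,260; Agent M £1,160.
Agent Q has the top bid and wins; the price is the second-highest bid, £1,260.
Agent Q's payoff = £1,960 − £1,260 = £700. All other bidders lose, so their payoff is 0.

Payoffs: Agent Q £700, Agent M £0, Agent A £0.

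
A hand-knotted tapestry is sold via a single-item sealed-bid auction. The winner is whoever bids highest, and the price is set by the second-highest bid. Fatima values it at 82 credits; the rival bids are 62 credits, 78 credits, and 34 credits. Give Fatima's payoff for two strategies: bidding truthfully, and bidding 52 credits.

(a) 4 credits  (b) 0 credits

The highest competing bid is 78 credits.
Bidding truthfully at 82 credits: Fatima has the top bid, wins, and pays the second-highest bid 78 credits. Payoff = 82 credits − 78 credits = 4 credits.
Bidding 52 credits: the top bid is 78 credits (a rival), so Fatima loses. Payoff = 0 credits.
Deviating from a truthful bid can only lose payoff in a second-price auction — never gain.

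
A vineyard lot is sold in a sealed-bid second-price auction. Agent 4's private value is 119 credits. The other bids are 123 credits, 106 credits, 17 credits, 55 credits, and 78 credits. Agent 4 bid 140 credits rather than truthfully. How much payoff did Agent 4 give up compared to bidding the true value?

The highest competing bid is 123 credits.
Bidding truthfully at 119 credits: the top bid is 123 credits (a rival), so Agent 4 loses. Payoff = 0 credits.
Bidding 140 credits: Agent 4 has the top bid, wins, and pays the second-highest bid 123 credits. Payoff = 119 credits − 123 credits = -4 credits.
Regret = truthful payoff − actual payoff = 0 credits − -4 credits = 4 credits.

Payoff forgone: 4 credits.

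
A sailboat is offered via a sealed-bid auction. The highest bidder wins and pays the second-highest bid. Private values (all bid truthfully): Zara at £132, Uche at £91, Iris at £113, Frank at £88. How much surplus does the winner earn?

Ranking the bids: Zara £132; Iris £113; Uche £91; Frank £88.
Zara wins with the top bid and pays the second-highest, £113.
Surplus = £132 − £113 = £19.

Winner's surplus: £19.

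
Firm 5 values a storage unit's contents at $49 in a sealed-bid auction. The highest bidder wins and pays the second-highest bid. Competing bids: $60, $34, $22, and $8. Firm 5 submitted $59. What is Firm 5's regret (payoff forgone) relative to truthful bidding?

The highest competing bid is $60.
Bidding truthfully at $49: the top bid is $60 (a rival), so Firm 5 loses. Payoff = $0.
Bidding $59: the top bid is $60 (a rival), so Firm 5 loses. Payoff = $0.
Regret = truthful payoff − actual payoff = $0 − $0 = $0.

Regret: $0.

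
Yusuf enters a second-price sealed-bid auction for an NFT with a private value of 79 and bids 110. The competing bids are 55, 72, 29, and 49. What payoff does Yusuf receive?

Highest competing bid: 72.
Yusuf's bid 110 is the highest overall, so Yusuf wins and pays the second-highest bid, 72.
Payoff = value − price = 79 − 72 = 7.

7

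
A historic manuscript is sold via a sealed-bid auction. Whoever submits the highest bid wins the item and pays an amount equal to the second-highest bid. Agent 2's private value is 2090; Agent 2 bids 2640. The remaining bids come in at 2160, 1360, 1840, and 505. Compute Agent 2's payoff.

Highest competing bid: 2160.
Agent 2's bid 2640 is the highest overall, so Agent 2 wins and pays the second-highest bid, 2160.
Payoff = value − price = 2090 − 2160 = -70.
Overbidding won the item at a price above value — truthful bidding would have avoided this loss.

The bidder's payoff: -70.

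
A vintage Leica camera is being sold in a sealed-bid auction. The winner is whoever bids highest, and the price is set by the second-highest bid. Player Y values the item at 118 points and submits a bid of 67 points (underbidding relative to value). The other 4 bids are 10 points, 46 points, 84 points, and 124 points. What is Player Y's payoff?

Highest competing bid: 124 points.
Player Y's bid 67 points is not the highest, so Player Y loses, pays nothing, and earns zero payoff.

Payoff = 0 points.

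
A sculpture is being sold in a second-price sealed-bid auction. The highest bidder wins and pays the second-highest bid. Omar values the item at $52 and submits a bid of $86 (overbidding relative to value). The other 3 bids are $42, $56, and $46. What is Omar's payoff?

Highest competing bid: $56.
Omar's bid $86 is the highest overall, so Omar wins and pays the second-highest bid, $56.
Payoff = value − price = $52 − $56 = -$4.

-$4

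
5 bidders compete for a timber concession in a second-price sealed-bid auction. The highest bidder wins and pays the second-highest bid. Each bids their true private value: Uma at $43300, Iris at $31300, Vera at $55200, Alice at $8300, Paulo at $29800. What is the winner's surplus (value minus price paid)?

Surplus = $11900.

Ordered from highest: Vera $55200 > Uma $43300 > Iris $31300 > Paulo $29800 > Alice $8300.
Vera wins with the top bid and pays the second-highest, $43300.
Surplus = $55200 − $43300 = $11900.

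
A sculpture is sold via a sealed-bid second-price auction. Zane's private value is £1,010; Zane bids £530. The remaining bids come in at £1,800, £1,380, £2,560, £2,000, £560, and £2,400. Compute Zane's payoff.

Payoff = £0.

Highest competing bid: £2,560.
Zane's bid £530 is not the highest, so Zane loses, pays nothing, and earns zero payoff.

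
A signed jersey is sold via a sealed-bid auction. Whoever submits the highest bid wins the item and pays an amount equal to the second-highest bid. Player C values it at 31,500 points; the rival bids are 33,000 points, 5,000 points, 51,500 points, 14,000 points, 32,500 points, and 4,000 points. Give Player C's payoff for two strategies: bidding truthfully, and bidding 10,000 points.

The highest competing bid is 51,500 points.
Bidding truthfully at 31,500 points: the top bid is 51,500 points (a rival), so Player C loses. Payoff = 0 points.
Bidding 10,000 points: the top bid is 51,500 points (a rival), so Player C loses. Payoff = 0 points.
The bid only affects whether you win, not the price — here both bids land on the same side of the top rival bid, so the deviation is payoff-neutral.

(a) 0 points  (b) 0 points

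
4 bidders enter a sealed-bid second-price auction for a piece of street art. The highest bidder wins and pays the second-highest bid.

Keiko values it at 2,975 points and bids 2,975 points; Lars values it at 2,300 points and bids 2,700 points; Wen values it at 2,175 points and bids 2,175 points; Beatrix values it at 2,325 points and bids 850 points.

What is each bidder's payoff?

Bids in descending order: Keiko 2,975 points; Lars 2,700 points; Wen 2,175 points; Beatrix 850 points.
Keiko has the top bid and wins; the price is the second-highest bid, 2,700 points.
Keiko's payoff = 2,975 points − 2,700 points = 275 points. All other bidders lose, so their payoff is 0.

Payoffs: Keiko 275 points, Lars 0 points, Wen 0 points, Beatrix 0 points.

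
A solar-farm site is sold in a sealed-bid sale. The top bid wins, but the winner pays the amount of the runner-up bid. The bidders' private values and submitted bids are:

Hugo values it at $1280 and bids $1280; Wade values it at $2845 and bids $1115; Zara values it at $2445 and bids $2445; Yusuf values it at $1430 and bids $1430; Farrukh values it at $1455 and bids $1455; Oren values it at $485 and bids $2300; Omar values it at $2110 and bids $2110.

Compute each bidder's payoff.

Sorted high to low: Zara $2445 > Oren $2300 > Omar $2110 > Farrukh $1455 > Yusuf $1430 > Hugo $1280 > Wade $1115.
Zara has the top bid and wins; the price is the second-highest bid, $2300.
Zara's payoff = $2445 − $2300 = $145. All other bidders lose, so their payoff is 0.

Payoffs: Hugo $0, Wade $0, Zara $145, Yusuf $0, Farrukh $0, Oren $0, Omar $0.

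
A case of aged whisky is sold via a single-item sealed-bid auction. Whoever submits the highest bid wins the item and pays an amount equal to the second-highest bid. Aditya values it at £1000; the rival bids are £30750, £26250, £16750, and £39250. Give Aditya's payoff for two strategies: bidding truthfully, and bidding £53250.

The highest competing bid is £39250.
Bidding truthfully at £1000: the top bid is £39250 (a rival), so Aditya loses. Payoff = £0.
Bidding £53250: Aditya has the top bid, wins, and pays the second-highest bid £39250. Payoff = £1000 − £39250 = -£38250.

(a) £0  (b) -£38250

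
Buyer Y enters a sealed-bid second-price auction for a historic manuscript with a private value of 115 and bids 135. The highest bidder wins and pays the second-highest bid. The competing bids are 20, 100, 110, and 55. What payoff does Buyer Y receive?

Highest competing bid: 110.
Buyer Y's bid 135 is the highest overall, so Buyer Y wins and pays the second-highest bid, 110.
Payoff = value − price = 115 − 110 = 5.

5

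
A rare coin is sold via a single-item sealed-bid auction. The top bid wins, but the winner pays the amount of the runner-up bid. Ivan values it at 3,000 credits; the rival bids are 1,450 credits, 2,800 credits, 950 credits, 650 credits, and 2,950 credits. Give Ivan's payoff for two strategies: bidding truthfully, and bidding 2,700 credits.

(a) 50 credits  (b) 0 credits

The highest competing bid is 2,950 credits.
Bidding truthfully at 3,000 credits: Ivan has the top bid, wins, and pays the second-highest bid 2,950 credits. Payoff = 3,000 credits − 2,950 credits = 50 credits.
Bidding 2,700 credits: the top bid is 2,950 credits (a rival), so Ivan loses. Payoff = 0 credits.
Deviating from a truthful bid can only lose payoff in a second-price auction — never gain.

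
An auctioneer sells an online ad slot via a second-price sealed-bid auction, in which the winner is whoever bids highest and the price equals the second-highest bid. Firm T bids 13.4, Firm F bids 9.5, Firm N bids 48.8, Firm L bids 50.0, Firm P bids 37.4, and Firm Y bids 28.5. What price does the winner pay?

48.8

Ordered from highest: Firm L 50.0; Firm N 48.8; Firm P 37.4; Firm Y 28.5; Firm T 13.4; Firm F 9.5.
Firm L is the highest bidder, so Firm L wins.
Under the second-price rule, the price is the second-highest bid: 48.8.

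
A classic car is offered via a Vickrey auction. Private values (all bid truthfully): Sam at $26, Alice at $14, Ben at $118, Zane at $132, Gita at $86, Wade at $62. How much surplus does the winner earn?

Surplus = $14.

Ranking the bids: Zane $132, then Ben $118, then Gita $86, then Wade $62, then Sam $26, then Alice $14.
Zane wins with the top bid and pays the second-highest, $118.
Surplus = $132 − $118 = $14.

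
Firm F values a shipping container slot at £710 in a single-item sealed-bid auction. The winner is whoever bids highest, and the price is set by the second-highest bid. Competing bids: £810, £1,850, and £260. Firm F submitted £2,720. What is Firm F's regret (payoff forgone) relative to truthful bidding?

£1,140

The highest competing bid is £1,850.
Bidding truthfully at £710: the top bid is £1,850 (a rival), so Firm F loses. Payoff = £0.
Bidding £2,720: Firm F has the top bid, wins, and pays the second-highest bid £1,850. Payoff = £710 − £1,850 = -£1,140.
Regret = truthful payoff − actual payoff = £0 − -£1,140 = £1,140.
Deviating from a truthful bid can only lose payoff in a second-price auction — never gain.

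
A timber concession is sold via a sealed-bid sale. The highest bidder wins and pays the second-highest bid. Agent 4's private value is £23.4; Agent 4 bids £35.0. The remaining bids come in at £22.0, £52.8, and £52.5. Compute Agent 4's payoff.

Payoff = £0.0.

Highest competing bid: £52.8.
Agent 4's bid £35.0 is not the highest, so Agent 4 loses, pays nothing, and earns zero payoff.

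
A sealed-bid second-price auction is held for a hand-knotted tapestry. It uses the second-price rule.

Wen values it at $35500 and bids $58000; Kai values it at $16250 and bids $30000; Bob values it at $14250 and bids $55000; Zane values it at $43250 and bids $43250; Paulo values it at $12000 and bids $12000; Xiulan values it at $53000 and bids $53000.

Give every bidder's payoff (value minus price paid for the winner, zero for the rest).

Wen -$19500, Kai $0, Bob $0, Zane $0, Paulo $0, Xiulan $0.

Ordered from highest: Wen $58000 > Bob $55000 > Xiulan $53000 > Zane $43250 > Kai $30000 > Paulo $12000.
Wen has the top bid and wins; the price is the second-highest bid, $55000.
Wen's payoff = $35500 − $55000 = -$19500. All other bidders lose, so their payoff is 0.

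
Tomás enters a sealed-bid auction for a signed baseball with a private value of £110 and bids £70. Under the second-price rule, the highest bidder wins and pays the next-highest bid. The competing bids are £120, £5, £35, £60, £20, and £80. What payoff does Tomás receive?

Highest competing bid: £120.
Tomás's bid £70 is not the highest, so Tomás loses, pays nothing, and earns zero payoff.

£0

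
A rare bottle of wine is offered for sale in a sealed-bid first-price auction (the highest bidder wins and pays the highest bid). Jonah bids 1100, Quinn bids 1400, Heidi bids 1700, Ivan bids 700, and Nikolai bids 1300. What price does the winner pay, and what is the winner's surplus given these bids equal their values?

Price 1700; surplus 0.

Bids in descending order: Heidi 1700; Quinn 1400; Nikolai 1300; Jonah 1100; Ivan 700.
Heidi is the highest bidder, so Heidi wins.
Under the first-price rule, the price is the highest bid: 1700.
Surplus = 1700 − 1700 = 0.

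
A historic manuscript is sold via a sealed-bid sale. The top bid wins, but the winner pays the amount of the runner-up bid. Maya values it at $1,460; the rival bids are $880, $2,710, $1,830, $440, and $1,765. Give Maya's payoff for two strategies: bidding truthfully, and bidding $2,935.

Truthful: $0; alternative: -$1,250.

The highest competing bid is $2,710.
Bidding truthfully at $1,460: the top bid is $2,710 (a rival), so Maya loses. Payoff = $0.
Bidding $2,935: Maya has the top bid, wins, and pays the second-highest bid $2,710. Payoff = $1,460 − $2,710 = -$1,250.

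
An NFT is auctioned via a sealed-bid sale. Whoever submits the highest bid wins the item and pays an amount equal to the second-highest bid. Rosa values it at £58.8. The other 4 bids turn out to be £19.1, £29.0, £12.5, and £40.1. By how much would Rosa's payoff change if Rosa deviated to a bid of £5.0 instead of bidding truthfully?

Payoff change: -£18.7.

The highest competing bid is £40.1.
Bidding truthfully at £58.8: Rosa has the top bid, wins, and pays the second-highest bid £40.1. Payoff = £58.8 − £40.1 = £18.7.
Bidding £5.0: the top bid is £40.1 (a rival), so Rosa loses. Payoff = £0.0.
Change = £0.0 − £18.7 = -£18.7.
This is the dominant-strategy logic: truthful bidding weakly beats any alternative.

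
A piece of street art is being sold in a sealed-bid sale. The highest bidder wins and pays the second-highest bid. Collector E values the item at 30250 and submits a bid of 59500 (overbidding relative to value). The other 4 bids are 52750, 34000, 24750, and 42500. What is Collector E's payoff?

Highest competing bid: 52750.
Collector E's bid 59500 is the highest overall, so Collector E wins and pays the second-highest bid, 52750.
Payoff = value − price = 30250 − 52750 = -22500.

Payoff = -22500.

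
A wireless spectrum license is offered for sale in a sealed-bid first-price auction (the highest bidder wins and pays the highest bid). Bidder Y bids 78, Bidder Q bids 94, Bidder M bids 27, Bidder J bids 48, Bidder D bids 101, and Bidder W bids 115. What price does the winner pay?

Sorted high to low: Bidder W 115; Bidder D 101; Bidder Q 94; Bidder Y 78; Bidder J 48; Bidder M 27.
Bidder W is the highest bidder, so Bidder W wins.
Under the first-price rule, the price is the highest bid: 115.

The winner pays 115.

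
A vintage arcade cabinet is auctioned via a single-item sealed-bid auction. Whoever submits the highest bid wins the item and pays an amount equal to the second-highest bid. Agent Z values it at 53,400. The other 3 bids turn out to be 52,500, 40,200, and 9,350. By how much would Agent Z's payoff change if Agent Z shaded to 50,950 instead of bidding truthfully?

The highest competing bid is 52,500.
Bidding truthfully at 53,400: Agent Z has the top bid, wins, and pays the second-highest bid 52,500. Payoff = 53,400 − 52,500 = 900.
Bidding 50,950: the top bid is 52,500 (a rival), so Agent Z loses. Payoff = 0.
Change = 0 − 900 = -900.
This is the dominant-strategy logic: truthful bidding weakly beats any alternative.

-900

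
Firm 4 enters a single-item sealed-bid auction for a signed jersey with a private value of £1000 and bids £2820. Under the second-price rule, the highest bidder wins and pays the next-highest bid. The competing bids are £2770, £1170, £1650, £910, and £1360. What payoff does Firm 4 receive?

Payoff = -£1770.

Highest competing bid: £2770.
Firm 4's bid £2820 is the highest overall, so Firm 4 wins and pays the second-highest bid, £2770.
Payoff = value − price = £1000 − £2770 = -£1770.
Overbidding won the item at a price above value — truthful bidding would have avoided this loss.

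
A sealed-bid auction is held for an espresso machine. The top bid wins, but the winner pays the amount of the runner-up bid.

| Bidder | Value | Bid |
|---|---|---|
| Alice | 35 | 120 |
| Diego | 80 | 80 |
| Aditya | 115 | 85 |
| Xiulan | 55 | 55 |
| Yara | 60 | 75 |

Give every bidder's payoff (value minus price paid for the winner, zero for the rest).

Payoffs: Alice -50, Diego 0, Aditya 0, Xiulan 0, Yara 0.

Bids in descending order: Alice 120 > Aditya 85 > Diego 80 > Yara 75 > Xiulan 55.
Alice has the top bid and wins; the price is the second-highest bid, 85.
Alice's payoff = 35 − 85 = -50. All other bidders lose, so their payoff is 0.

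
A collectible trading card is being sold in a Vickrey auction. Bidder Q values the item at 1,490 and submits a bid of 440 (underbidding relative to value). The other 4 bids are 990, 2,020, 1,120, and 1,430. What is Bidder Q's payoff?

0

Highest competing bid: 2,020.
Bidder Q's bid 440 is not the highest, so Bidder Q loses, pays nothing, and earns zero payoff.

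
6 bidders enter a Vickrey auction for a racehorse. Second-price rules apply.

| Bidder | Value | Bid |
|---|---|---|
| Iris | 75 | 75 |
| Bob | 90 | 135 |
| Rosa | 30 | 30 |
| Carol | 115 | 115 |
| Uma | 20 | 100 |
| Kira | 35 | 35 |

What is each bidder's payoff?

Iris 0, Bob -25, Rosa 0, Carol 0, Uma 0, Kira 0.

Bids in descending order: Bob 135, then Carol 115, then Uma 100, then Iris 75, then Kira 35, then Rosa 30.
Bob has the top bid and wins; the price is the second-highest bid, 115.
Bob's payoff = 90 − 115 = -25. All other bidders lose, so their payoff is 0.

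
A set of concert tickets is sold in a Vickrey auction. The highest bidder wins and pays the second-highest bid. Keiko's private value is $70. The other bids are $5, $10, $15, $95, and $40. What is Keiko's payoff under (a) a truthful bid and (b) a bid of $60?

Truthful: $0; alternative: $0.

The highest competing bid is $95.
Bidding truthfully at $70: the top bid is $95 (a rival), so Keiko loses. Payoff = $0.
Bidding $60: the top bid is $95 (a rival), so Keiko loses. Payoff = $0.
The bid only affects whether you win, not the price — here both bids land on the same side of the top rival bid, so the deviation is payoff-neutral.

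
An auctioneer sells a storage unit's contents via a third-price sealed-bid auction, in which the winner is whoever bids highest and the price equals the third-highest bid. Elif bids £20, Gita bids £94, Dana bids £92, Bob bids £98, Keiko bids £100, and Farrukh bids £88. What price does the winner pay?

Bids in descending order: Keiko £100, then Bob £98, then Gita £94, then Dana £92, then Farrukh £88, then Elif £20.
Keiko is the highest bidder, so Keiko wins.
Under the third-price rule, the price is the third-highest bid: £94.

The winner pays £94.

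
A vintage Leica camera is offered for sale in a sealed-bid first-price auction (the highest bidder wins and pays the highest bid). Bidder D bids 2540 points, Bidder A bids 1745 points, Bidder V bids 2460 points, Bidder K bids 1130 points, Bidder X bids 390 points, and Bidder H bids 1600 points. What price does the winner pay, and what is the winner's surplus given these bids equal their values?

Price 2540 points; surplus 0 points.

Ordered from highest: Bidder D 2540 points, then Bidder V 2460 points, then Bidder A 1745 points, then Bidder H 1600 points, then Bidder K 1130 points, then Bidder X 390 points.
Bidder D is the highest bidder, so Bidder D wins.
Under the first-price rule, the price is the highest bid: 2540 points.
Surplus = 2540 points − 2540 points = 0 points.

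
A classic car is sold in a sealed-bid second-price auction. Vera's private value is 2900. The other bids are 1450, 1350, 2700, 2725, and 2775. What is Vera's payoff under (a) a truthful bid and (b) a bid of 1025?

(a) 125  (b) 0

The highest competing bid is 2775.
Bidding truthfully at 2900: Vera has the top bid, wins, and pays the second-highest bid 2775. Payoff = 2900 − 2775 = 125.
Bidding 1025: the top bid is 2775 (a rival), so Vera loses. Payoff = 0.
Deviating from a truthful bid can only lose payoff in a second-price auction — never gain.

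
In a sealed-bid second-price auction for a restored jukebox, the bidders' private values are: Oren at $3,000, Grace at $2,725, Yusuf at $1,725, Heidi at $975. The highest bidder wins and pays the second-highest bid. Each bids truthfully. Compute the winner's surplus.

$275

Ordered from highest: Oren $3,000; Grace $2,725; Yusuf $1,725; Heidi $975.
Oren wins with the top bid and pays the second-highest, $2,725.
Surplus = $3,000 − $2,725 = $275.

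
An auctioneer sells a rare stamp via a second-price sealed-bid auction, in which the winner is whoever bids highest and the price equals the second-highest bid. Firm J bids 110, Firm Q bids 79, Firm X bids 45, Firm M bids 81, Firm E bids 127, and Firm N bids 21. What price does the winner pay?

110

Ordered from highest: Firm E 127; Firm J 110; Firm M 81; Firm Q 79; Firm X 45; Firm N 21.
Firm E is the highest bidder, so Firm E wins.
Under the second-price rule, the price is the second-highest bid: 110.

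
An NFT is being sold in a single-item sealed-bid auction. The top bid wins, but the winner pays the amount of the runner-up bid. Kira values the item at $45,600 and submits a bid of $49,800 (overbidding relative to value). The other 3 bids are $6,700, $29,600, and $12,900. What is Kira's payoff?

Payoff = $16,000.

Highest competing bid: $29,600.
Kira's bid $49,800 is the highest overall, so Kira wins and pays the second-highest bid, $29,600.
Payoff = value − price = $45,600 − $29,600 = $16,000.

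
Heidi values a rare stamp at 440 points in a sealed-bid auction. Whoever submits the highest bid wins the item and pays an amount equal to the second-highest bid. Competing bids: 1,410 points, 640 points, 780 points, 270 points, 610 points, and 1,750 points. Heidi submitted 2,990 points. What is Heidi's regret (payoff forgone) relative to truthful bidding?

1,310 points

The highest competing bid is 1,750 points.
Bidding truthfully at 440 points: the top bid is 1,750 points (a rival), so Heidi loses. Payoff = 0 points.
Bidding 2,990 points: Heidi has the top bid, wins, and pays the second-highest bid 1,750 points. Payoff = 440 points − 1,750 points = -1,310 points.
Regret = truthful payoff − actual payoff = 0 points − -1,310 points = 1,310 points.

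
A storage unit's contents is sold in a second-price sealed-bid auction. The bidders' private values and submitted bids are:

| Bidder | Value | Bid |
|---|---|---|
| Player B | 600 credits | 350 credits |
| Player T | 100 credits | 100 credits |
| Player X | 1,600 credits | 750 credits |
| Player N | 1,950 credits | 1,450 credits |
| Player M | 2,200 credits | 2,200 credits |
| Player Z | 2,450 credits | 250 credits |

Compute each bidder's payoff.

Player B 0 credits, Player T 0 credits, Player X 0 credits, Player N 0 credits, Player M 750 credits, Player Z 0 credits.

Ordered from highest: Player M 2,200 credits, then Player N 1,450 credits, then Player X 750 credits, then Player B 350 credits, then Player Z 250 credits, then Player T 100 credits.
Player M has the top bid and wins; the price is the second-highest bid, 1,450 credits.
Player M's payoff = 2,200 credits − 1,450 credits = 750 credits. All other bidders lose, so their payoff is 0.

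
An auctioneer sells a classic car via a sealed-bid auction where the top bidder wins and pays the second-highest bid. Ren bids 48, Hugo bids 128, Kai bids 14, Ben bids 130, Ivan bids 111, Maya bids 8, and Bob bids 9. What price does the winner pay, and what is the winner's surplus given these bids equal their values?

Ordered from highest: Ben 130, then Hugo 128, then Ivan 111, then Ren 48, then Kai 14, then Bob 9, then Maya 8.
Ben is the highest bidder, so Ben wins.
Under the second-price rule, the price is the second-highest bid: 128.
Surplus = 130 − 128 = 2.

The winner pays 128 for a surplus of 2.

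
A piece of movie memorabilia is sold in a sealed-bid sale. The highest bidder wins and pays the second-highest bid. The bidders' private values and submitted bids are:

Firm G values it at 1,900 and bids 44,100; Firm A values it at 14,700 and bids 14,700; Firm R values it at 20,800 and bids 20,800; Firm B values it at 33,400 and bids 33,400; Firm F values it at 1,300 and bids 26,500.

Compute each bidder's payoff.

Firm G -31,500, Firm A 0, Firm R 0, Firm B 0, Firm F 0.

Ordered from highest: Firm G 44,100 > Firm B 33,400 > Firm F 26,500 > Firm R 20,800 > Firm A 14,700.
Firm G has the top bid and wins; the price is the second-highest bid, 33,400.
Firm G's payoff = 1,900 − 33,400 = -31,500. All other bidders lose, so their payoff is 0.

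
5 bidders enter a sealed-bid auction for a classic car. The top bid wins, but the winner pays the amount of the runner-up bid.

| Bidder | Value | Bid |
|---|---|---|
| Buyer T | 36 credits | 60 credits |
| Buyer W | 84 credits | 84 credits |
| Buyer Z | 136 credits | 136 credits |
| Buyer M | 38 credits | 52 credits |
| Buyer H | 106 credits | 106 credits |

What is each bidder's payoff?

Ordered from highest: Buyer Z 136 credits, then Buyer H 106 credits, then Buyer W 84 credits, then Buyer T 60 credits, then Buyer M 52 credits.
Buyer Z has the top bid and wins; the price is the second-highest bid, 106 credits.
Buyer Z's payoff = 136 credits − 106 credits = 30 credits. All other bidders lose, so their payoff is 0.

Payoffs: Buyer T 0 credits, Buyer W 0 credits, Buyer Z 30 credits, Buyer M 0 credits, Buyer H 0 credits.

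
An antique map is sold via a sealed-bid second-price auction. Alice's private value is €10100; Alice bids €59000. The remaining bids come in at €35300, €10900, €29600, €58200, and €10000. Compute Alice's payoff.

Highest competing bid: €58200.
Alice's bid €59000 is the highest overall, so Alice wins and pays the second-highest bid, €58200.
Payoff = value − price = €10100 − €58200 = -€48100.
Overbidding won the item at a price above value — truthful bidding would have avoided this loss.

Alice's payoff: -€48100.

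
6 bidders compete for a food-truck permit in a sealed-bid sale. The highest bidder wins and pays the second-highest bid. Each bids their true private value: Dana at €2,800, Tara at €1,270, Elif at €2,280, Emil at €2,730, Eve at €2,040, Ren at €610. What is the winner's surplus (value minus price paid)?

Bids in descending order: Dana €2,800; Emil €2,730; Elif €2,280; Eve €2,040; Tara €1,270; Ren €610.
Dana wins with the top bid and pays the second-highest, €2,730.
Surplus = €2,800 − €2,730 = €70.

€70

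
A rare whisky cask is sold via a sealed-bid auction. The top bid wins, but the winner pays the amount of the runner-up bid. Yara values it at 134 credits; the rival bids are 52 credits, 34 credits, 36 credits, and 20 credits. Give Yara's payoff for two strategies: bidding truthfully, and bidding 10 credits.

The highest competing bid is 52 credits.
Bidding truthfully at 134 credits: Yara has the top bid, wins, and pays the second-highest bid 52 credits. Payoff = 134 credits − 52 credits = 82 credits.
Bidding 10 credits: the top bid is 52 credits (a rival), so Yara loses. Payoff = 0 credits.
This is the dominant-strategy logic: truthful bidding weakly beats any alternative.

Truthful: 82 credits; alternative: 0 credits.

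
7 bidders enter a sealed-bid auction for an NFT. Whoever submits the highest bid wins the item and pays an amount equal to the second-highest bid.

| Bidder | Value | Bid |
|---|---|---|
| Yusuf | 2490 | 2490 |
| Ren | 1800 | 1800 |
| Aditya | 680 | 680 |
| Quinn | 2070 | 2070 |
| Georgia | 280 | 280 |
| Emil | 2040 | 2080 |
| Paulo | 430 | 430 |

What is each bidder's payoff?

Bids in descending order: Yusuf 2490; Emil 2080; Quinn 2070; Ren 1800; Aditya 680; Paulo 430; Georgia 280.
Yusuf has the top bid and wins; the price is the second-highest bid, 2080.
Yusuf's payoff = 2490 − 2080 = 410. All other bidders lose, so their payoff is 0.

Payoffs: Yusuf 410, Ren 0, Aditya 0, Quinn 0, Georgia 0, Emil 0, Paulo 0.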